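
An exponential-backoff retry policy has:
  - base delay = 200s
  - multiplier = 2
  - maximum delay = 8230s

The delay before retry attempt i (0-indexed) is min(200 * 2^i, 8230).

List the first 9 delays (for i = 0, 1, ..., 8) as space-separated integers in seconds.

Answer: 200 400 800 1600 3200 6400 8230 8230 8230

Derivation:
Computing each delay:
  i=0: min(200*2^0, 8230) = 200
  i=1: min(200*2^1, 8230) = 400
  i=2: min(200*2^2, 8230) = 800
  i=3: min(200*2^3, 8230) = 1600
  i=4: min(200*2^4, 8230) = 3200
  i=5: min(200*2^5, 8230) = 6400
  i=6: min(200*2^6, 8230) = 8230
  i=7: min(200*2^7, 8230) = 8230
  i=8: min(200*2^8, 8230) = 8230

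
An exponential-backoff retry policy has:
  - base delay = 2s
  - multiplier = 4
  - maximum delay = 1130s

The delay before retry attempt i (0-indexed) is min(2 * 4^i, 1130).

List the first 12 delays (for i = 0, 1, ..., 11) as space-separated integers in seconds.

Answer: 2 8 32 128 512 1130 1130 1130 1130 1130 1130 1130

Derivation:
Computing each delay:
  i=0: min(2*4^0, 1130) = 2
  i=1: min(2*4^1, 1130) = 8
  i=2: min(2*4^2, 1130) = 32
  i=3: min(2*4^3, 1130) = 128
  i=4: min(2*4^4, 1130) = 512
  i=5: min(2*4^5, 1130) = 1130
  i=6: min(2*4^6, 1130) = 1130
  i=7: min(2*4^7, 1130) = 1130
  i=8: min(2*4^8, 1130) = 1130
  i=9: min(2*4^9, 1130) = 1130
  i=10: min(2*4^10, 1130) = 1130
  i=11: min(2*4^11, 1130) = 1130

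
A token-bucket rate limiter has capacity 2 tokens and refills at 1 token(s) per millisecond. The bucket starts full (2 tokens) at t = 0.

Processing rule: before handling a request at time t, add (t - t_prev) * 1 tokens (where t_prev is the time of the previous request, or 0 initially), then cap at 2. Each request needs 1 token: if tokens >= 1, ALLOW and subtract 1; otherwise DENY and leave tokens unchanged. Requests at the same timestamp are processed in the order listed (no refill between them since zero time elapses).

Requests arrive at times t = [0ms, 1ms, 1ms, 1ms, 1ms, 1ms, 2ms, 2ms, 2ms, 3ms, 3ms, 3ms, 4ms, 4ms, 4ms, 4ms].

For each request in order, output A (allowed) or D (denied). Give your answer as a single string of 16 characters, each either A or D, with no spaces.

Simulating step by step:
  req#1 t=0ms: ALLOW
  req#2 t=1ms: ALLOW
  req#3 t=1ms: ALLOW
  req#4 t=1ms: DENY
  req#5 t=1ms: DENY
  req#6 t=1ms: DENY
  req#7 t=2ms: ALLOW
  req#8 t=2ms: DENY
  req#9 t=2ms: DENY
  req#10 t=3ms: ALLOW
  req#11 t=3ms: DENY
  req#12 t=3ms: DENY
  req#13 t=4ms: ALLOW
  req#14 t=4ms: DENY
  req#15 t=4ms: DENY
  req#16 t=4ms: DENY

Answer: AAADDDADDADDADDD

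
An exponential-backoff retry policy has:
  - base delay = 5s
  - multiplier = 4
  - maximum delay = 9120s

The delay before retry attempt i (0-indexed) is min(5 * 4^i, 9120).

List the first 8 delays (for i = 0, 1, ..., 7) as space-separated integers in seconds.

Answer: 5 20 80 320 1280 5120 9120 9120

Derivation:
Computing each delay:
  i=0: min(5*4^0, 9120) = 5
  i=1: min(5*4^1, 9120) = 20
  i=2: min(5*4^2, 9120) = 80
  i=3: min(5*4^3, 9120) = 320
  i=4: min(5*4^4, 9120) = 1280
  i=5: min(5*4^5, 9120) = 5120
  i=6: min(5*4^6, 9120) = 9120
  i=7: min(5*4^7, 9120) = 9120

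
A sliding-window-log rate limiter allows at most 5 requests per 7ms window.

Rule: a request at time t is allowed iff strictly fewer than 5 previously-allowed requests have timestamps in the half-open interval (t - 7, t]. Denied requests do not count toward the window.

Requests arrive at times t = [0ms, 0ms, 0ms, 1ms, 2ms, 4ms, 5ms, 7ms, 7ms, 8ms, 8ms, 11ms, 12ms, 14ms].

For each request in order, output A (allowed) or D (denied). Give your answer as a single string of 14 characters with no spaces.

Tracking allowed requests in the window:
  req#1 t=0ms: ALLOW
  req#2 t=0ms: ALLOW
  req#3 t=0ms: ALLOW
  req#4 t=1ms: ALLOW
  req#5 t=2ms: ALLOW
  req#6 t=4ms: DENY
  req#7 t=5ms: DENY
  req#8 t=7ms: ALLOW
  req#9 t=7ms: ALLOW
  req#10 t=8ms: ALLOW
  req#11 t=8ms: ALLOW
  req#12 t=11ms: ALLOW
  req#13 t=12ms: DENY
  req#14 t=14ms: ALLOW

Answer: AAAAADDAAAAADA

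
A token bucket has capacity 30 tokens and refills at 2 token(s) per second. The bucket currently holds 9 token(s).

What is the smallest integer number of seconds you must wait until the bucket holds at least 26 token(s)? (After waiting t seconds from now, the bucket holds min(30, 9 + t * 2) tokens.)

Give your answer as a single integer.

Need 9 + t * 2 >= 26, so t >= 17/2.
Smallest integer t = ceil(17/2) = 9.

Answer: 9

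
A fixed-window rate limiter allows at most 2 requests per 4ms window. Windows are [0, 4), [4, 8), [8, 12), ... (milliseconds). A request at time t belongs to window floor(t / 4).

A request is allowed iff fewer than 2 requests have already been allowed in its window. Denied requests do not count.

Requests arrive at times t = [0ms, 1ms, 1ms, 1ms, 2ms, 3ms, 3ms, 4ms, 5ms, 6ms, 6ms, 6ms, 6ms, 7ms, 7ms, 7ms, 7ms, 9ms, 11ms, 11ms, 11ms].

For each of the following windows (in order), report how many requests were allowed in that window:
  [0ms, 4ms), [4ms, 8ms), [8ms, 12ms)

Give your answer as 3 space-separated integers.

Processing requests:
  req#1 t=0ms (window 0): ALLOW
  req#2 t=1ms (window 0): ALLOW
  req#3 t=1ms (window 0): DENY
  req#4 t=1ms (window 0): DENY
  req#5 t=2ms (window 0): DENY
  req#6 t=3ms (window 0): DENY
  req#7 t=3ms (window 0): DENY
  req#8 t=4ms (window 1): ALLOW
  req#9 t=5ms (window 1): ALLOW
  req#10 t=6ms (window 1): DENY
  req#11 t=6ms (window 1): DENY
  req#12 t=6ms (window 1): DENY
  req#13 t=6ms (window 1): DENY
  req#14 t=7ms (window 1): DENY
  req#15 t=7ms (window 1): DENY
  req#16 t=7ms (window 1): DENY
  req#17 t=7ms (window 1): DENY
  req#18 t=9ms (window 2): ALLOW
  req#19 t=11ms (window 2): ALLOW
  req#20 t=11ms (window 2): DENY
  req#21 t=11ms (window 2): DENY

Allowed counts by window: 2 2 2

Answer: 2 2 2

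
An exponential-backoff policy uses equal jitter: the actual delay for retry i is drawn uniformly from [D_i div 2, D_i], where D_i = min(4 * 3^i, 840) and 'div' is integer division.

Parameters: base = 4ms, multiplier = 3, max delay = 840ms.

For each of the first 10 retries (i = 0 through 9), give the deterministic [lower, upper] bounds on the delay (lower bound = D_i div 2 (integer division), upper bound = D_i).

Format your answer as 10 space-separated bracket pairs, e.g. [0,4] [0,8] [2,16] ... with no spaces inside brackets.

Computing bounds per retry:
  i=0: D_i=min(4*3^0,840)=4, bounds=[2,4]
  i=1: D_i=min(4*3^1,840)=12, bounds=[6,12]
  i=2: D_i=min(4*3^2,840)=36, bounds=[18,36]
  i=3: D_i=min(4*3^3,840)=108, bounds=[54,108]
  i=4: D_i=min(4*3^4,840)=324, bounds=[162,324]
  i=5: D_i=min(4*3^5,840)=840, bounds=[420,840]
  i=6: D_i=min(4*3^6,840)=840, bounds=[420,840]
  i=7: D_i=min(4*3^7,840)=840, bounds=[420,840]
  i=8: D_i=min(4*3^8,840)=840, bounds=[420,840]
  i=9: D_i=min(4*3^9,840)=840, bounds=[420,840]

Answer: [2,4] [6,12] [18,36] [54,108] [162,324] [420,840] [420,840] [420,840] [420,840] [420,840]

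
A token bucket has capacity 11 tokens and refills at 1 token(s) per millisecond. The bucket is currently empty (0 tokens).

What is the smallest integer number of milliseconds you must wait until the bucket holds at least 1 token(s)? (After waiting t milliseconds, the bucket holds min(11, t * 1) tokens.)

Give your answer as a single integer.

Need t * 1 >= 1, so t >= 1/1.
Smallest integer t = ceil(1/1) = 1.

Answer: 1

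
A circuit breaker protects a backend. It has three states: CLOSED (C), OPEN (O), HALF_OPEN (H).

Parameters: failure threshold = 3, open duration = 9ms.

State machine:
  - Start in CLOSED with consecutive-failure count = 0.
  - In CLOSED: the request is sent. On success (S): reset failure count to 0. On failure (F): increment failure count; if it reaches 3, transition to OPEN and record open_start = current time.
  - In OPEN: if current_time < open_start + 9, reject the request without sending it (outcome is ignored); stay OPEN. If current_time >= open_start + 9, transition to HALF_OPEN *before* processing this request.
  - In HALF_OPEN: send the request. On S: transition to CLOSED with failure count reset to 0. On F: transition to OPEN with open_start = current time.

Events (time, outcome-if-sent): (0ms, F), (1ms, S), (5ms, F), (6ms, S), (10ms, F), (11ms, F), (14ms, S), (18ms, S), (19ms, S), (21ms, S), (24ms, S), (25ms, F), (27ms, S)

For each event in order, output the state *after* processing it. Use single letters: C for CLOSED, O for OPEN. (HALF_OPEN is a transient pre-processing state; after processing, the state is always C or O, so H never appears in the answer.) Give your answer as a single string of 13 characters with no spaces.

State after each event:
  event#1 t=0ms outcome=F: state=CLOSED
  event#2 t=1ms outcome=S: state=CLOSED
  event#3 t=5ms outcome=F: state=CLOSED
  event#4 t=6ms outcome=S: state=CLOSED
  event#5 t=10ms outcome=F: state=CLOSED
  event#6 t=11ms outcome=F: state=CLOSED
  event#7 t=14ms outcome=S: state=CLOSED
  event#8 t=18ms outcome=S: state=CLOSED
  event#9 t=19ms outcome=S: state=CLOSED
  event#10 t=21ms outcome=S: state=CLOSED
  event#11 t=24ms outcome=S: state=CLOSED
  event#12 t=25ms outcome=F: state=CLOSED
  event#13 t=27ms outcome=S: state=CLOSED

Answer: CCCCCCCCCCCCC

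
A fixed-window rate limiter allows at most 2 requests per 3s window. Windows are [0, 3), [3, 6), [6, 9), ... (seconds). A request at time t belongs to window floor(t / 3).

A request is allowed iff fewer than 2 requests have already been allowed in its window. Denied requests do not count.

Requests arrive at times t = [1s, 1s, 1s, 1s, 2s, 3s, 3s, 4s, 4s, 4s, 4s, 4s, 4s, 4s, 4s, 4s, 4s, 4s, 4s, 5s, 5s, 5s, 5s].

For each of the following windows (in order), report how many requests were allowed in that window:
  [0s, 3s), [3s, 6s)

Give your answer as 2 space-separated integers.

Answer: 2 2

Derivation:
Processing requests:
  req#1 t=1s (window 0): ALLOW
  req#2 t=1s (window 0): ALLOW
  req#3 t=1s (window 0): DENY
  req#4 t=1s (window 0): DENY
  req#5 t=2s (window 0): DENY
  req#6 t=3s (window 1): ALLOW
  req#7 t=3s (window 1): ALLOW
  req#8 t=4s (window 1): DENY
  req#9 t=4s (window 1): DENY
  req#10 t=4s (window 1): DENY
  req#11 t=4s (window 1): DENY
  req#12 t=4s (window 1): DENY
  req#13 t=4s (window 1): DENY
  req#14 t=4s (window 1): DENY
  req#15 t=4s (window 1): DENY
  req#16 t=4s (window 1): DENY
  req#17 t=4s (window 1): DENY
  req#18 t=4s (window 1): DENY
  req#19 t=4s (window 1): DENY
  req#20 t=5s (window 1): DENY
  req#21 t=5s (window 1): DENY
  req#22 t=5s (window 1): DENY
  req#23 t=5s (window 1): DENY

Allowed counts by window: 2 2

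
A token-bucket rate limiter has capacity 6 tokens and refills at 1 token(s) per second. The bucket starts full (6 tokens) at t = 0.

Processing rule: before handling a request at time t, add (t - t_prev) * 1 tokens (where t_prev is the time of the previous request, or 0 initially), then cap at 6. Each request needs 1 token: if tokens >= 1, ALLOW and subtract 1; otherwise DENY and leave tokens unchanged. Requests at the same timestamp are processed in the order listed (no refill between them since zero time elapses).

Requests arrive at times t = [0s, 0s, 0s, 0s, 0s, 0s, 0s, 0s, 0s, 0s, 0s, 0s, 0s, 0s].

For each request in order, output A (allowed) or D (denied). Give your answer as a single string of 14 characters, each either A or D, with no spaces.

Simulating step by step:
  req#1 t=0s: ALLOW
  req#2 t=0s: ALLOW
  req#3 t=0s: ALLOW
  req#4 t=0s: ALLOW
  req#5 t=0s: ALLOW
  req#6 t=0s: ALLOW
  req#7 t=0s: DENY
  req#8 t=0s: DENY
  req#9 t=0s: DENY
  req#10 t=0s: DENY
  req#11 t=0s: DENY
  req#12 t=0s: DENY
  req#13 t=0s: DENY
  req#14 t=0s: DENY

Answer: AAAAAADDDDDDDD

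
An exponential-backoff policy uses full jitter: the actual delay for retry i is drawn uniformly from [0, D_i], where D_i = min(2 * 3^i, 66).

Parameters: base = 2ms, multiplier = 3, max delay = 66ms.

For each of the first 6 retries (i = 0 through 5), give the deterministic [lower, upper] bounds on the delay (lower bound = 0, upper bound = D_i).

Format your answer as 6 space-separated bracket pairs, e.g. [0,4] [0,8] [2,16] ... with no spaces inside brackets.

Computing bounds per retry:
  i=0: D_i=min(2*3^0,66)=2, bounds=[0,2]
  i=1: D_i=min(2*3^1,66)=6, bounds=[0,6]
  i=2: D_i=min(2*3^2,66)=18, bounds=[0,18]
  i=3: D_i=min(2*3^3,66)=54, bounds=[0,54]
  i=4: D_i=min(2*3^4,66)=66, bounds=[0,66]
  i=5: D_i=min(2*3^5,66)=66, bounds=[0,66]

Answer: [0,2] [0,6] [0,18] [0,54] [0,66] [0,66]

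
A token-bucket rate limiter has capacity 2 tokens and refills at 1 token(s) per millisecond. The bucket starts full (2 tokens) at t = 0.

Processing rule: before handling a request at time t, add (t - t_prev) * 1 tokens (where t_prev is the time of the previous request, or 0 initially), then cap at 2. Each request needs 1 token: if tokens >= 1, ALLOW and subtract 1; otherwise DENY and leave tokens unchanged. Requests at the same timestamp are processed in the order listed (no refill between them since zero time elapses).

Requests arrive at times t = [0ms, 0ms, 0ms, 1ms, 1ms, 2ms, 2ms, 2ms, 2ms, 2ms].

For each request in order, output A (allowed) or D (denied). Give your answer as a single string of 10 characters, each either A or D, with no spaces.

Simulating step by step:
  req#1 t=0ms: ALLOW
  req#2 t=0ms: ALLOW
  req#3 t=0ms: DENY
  req#4 t=1ms: ALLOW
  req#5 t=1ms: DENY
  req#6 t=2ms: ALLOW
  req#7 t=2ms: DENY
  req#8 t=2ms: DENY
  req#9 t=2ms: DENY
  req#10 t=2ms: DENY

Answer: AADADADDDD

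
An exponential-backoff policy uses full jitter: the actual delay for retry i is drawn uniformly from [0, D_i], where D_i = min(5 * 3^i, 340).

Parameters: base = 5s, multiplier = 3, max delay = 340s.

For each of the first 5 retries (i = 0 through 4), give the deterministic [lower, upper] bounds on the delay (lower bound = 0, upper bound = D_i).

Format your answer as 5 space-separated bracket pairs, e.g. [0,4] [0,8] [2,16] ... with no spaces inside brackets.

Answer: [0,5] [0,15] [0,45] [0,135] [0,340]

Derivation:
Computing bounds per retry:
  i=0: D_i=min(5*3^0,340)=5, bounds=[0,5]
  i=1: D_i=min(5*3^1,340)=15, bounds=[0,15]
  i=2: D_i=min(5*3^2,340)=45, bounds=[0,45]
  i=3: D_i=min(5*3^3,340)=135, bounds=[0,135]
  i=4: D_i=min(5*3^4,340)=340, bounds=[0,340]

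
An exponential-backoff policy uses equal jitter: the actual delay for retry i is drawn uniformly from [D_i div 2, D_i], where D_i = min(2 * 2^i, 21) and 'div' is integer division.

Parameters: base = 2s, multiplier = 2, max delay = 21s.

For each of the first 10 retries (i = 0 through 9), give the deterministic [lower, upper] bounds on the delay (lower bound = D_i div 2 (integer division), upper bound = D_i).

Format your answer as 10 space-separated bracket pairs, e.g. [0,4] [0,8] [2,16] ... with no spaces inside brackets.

Computing bounds per retry:
  i=0: D_i=min(2*2^0,21)=2, bounds=[1,2]
  i=1: D_i=min(2*2^1,21)=4, bounds=[2,4]
  i=2: D_i=min(2*2^2,21)=8, bounds=[4,8]
  i=3: D_i=min(2*2^3,21)=16, bounds=[8,16]
  i=4: D_i=min(2*2^4,21)=21, bounds=[10,21]
  i=5: D_i=min(2*2^5,21)=21, bounds=[10,21]
  i=6: D_i=min(2*2^6,21)=21, bounds=[10,21]
  i=7: D_i=min(2*2^7,21)=21, bounds=[10,21]
  i=8: D_i=min(2*2^8,21)=21, bounds=[10,21]
  i=9: D_i=min(2*2^9,21)=21, bounds=[10,21]

Answer: [1,2] [2,4] [4,8] [8,16] [10,21] [10,21] [10,21] [10,21] [10,21] [10,21]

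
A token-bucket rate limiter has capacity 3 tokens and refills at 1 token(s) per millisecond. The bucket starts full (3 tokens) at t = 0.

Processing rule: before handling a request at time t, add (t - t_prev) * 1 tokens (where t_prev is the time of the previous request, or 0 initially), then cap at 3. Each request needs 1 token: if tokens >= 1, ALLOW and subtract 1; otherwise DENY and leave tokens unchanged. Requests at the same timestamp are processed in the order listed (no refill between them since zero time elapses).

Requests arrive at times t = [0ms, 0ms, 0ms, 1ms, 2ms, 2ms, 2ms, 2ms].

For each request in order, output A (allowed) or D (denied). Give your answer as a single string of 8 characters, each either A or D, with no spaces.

Answer: AAAAADDD

Derivation:
Simulating step by step:
  req#1 t=0ms: ALLOW
  req#2 t=0ms: ALLOW
  req#3 t=0ms: ALLOW
  req#4 t=1ms: ALLOW
  req#5 t=2ms: ALLOW
  req#6 t=2ms: DENY
  req#7 t=2ms: DENY
  req#8 t=2ms: DENY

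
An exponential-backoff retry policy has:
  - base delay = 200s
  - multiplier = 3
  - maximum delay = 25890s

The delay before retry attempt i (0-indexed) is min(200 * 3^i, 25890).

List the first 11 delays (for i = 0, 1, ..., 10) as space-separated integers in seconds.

Computing each delay:
  i=0: min(200*3^0, 25890) = 200
  i=1: min(200*3^1, 25890) = 600
  i=2: min(200*3^2, 25890) = 1800
  i=3: min(200*3^3, 25890) = 5400
  i=4: min(200*3^4, 25890) = 16200
  i=5: min(200*3^5, 25890) = 25890
  i=6: min(200*3^6, 25890) = 25890
  i=7: min(200*3^7, 25890) = 25890
  i=8: min(200*3^8, 25890) = 25890
  i=9: min(200*3^9, 25890) = 25890
  i=10: min(200*3^10, 25890) = 25890

Answer: 200 600 1800 5400 16200 25890 25890 25890 25890 25890 25890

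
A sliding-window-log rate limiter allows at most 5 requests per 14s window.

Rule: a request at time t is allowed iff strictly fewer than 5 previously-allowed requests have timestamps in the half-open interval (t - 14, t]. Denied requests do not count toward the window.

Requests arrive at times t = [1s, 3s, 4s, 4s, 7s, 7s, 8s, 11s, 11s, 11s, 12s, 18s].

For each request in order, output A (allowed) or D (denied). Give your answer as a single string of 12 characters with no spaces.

Answer: AAAAADDDDDDA

Derivation:
Tracking allowed requests in the window:
  req#1 t=1s: ALLOW
  req#2 t=3s: ALLOW
  req#3 t=4s: ALLOW
  req#4 t=4s: ALLOW
  req#5 t=7s: ALLOW
  req#6 t=7s: DENY
  req#7 t=8s: DENY
  req#8 t=11s: DENY
  req#9 t=11s: DENY
  req#10 t=11s: DENY
  req#11 t=12s: DENY
  req#12 t=18s: ALLOW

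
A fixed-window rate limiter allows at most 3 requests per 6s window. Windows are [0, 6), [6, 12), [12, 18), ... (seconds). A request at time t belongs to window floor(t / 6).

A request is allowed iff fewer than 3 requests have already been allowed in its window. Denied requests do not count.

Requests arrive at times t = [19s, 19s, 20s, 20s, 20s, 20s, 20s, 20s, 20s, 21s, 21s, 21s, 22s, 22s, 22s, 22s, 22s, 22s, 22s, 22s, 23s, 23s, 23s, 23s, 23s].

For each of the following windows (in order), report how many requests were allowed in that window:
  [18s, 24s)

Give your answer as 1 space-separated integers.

Answer: 3

Derivation:
Processing requests:
  req#1 t=19s (window 3): ALLOW
  req#2 t=19s (window 3): ALLOW
  req#3 t=20s (window 3): ALLOW
  req#4 t=20s (window 3): DENY
  req#5 t=20s (window 3): DENY
  req#6 t=20s (window 3): DENY
  req#7 t=20s (window 3): DENY
  req#8 t=20s (window 3): DENY
  req#9 t=20s (window 3): DENY
  req#10 t=21s (window 3): DENY
  req#11 t=21s (window 3): DENY
  req#12 t=21s (window 3): DENY
  req#13 t=22s (window 3): DENY
  req#14 t=22s (window 3): DENY
  req#15 t=22s (window 3): DENY
  req#16 t=22s (window 3): DENY
  req#17 t=22s (window 3): DENY
  req#18 t=22s (window 3): DENY
  req#19 t=22s (window 3): DENY
  req#20 t=22s (window 3): DENY
  req#21 t=23s (window 3): DENY
  req#22 t=23s (window 3): DENY
  req#23 t=23s (window 3): DENY
  req#24 t=23s (window 3): DENY
  req#25 t=23s (window 3): DENY

Allowed counts by window: 3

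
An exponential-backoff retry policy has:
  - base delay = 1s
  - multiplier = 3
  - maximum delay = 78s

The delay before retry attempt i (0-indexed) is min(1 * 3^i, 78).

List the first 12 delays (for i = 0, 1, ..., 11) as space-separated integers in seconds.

Computing each delay:
  i=0: min(1*3^0, 78) = 1
  i=1: min(1*3^1, 78) = 3
  i=2: min(1*3^2, 78) = 9
  i=3: min(1*3^3, 78) = 27
  i=4: min(1*3^4, 78) = 78
  i=5: min(1*3^5, 78) = 78
  i=6: min(1*3^6, 78) = 78
  i=7: min(1*3^7, 78) = 78
  i=8: min(1*3^8, 78) = 78
  i=9: min(1*3^9, 78) = 78
  i=10: min(1*3^10, 78) = 78
  i=11: min(1*3^11, 78) = 78

Answer: 1 3 9 27 78 78 78 78 78 78 78 78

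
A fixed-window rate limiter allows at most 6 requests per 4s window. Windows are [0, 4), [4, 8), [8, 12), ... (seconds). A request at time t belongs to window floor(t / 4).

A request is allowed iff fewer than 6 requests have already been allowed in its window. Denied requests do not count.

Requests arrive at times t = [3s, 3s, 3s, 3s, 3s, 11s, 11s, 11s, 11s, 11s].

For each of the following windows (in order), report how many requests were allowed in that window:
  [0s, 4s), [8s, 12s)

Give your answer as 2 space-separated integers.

Processing requests:
  req#1 t=3s (window 0): ALLOW
  req#2 t=3s (window 0): ALLOW
  req#3 t=3s (window 0): ALLOW
  req#4 t=3s (window 0): ALLOW
  req#5 t=3s (window 0): ALLOW
  req#6 t=11s (window 2): ALLOW
  req#7 t=11s (window 2): ALLOW
  req#8 t=11s (window 2): ALLOW
  req#9 t=11s (window 2): ALLOW
  req#10 t=11s (window 2): ALLOW

Allowed counts by window: 5 5

Answer: 5 5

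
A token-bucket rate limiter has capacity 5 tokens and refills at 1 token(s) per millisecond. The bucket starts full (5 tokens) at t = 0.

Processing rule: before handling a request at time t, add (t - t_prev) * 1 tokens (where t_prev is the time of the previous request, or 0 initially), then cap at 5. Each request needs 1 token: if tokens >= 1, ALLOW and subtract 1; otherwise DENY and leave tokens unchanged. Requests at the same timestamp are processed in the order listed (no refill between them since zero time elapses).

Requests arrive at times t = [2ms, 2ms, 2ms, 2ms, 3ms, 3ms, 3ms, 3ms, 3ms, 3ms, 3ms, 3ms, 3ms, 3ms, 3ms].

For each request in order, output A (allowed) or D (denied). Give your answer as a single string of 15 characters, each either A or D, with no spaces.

Answer: AAAAAADDDDDDDDD

Derivation:
Simulating step by step:
  req#1 t=2ms: ALLOW
  req#2 t=2ms: ALLOW
  req#3 t=2ms: ALLOW
  req#4 t=2ms: ALLOW
  req#5 t=3ms: ALLOW
  req#6 t=3ms: ALLOW
  req#7 t=3ms: DENY
  req#8 t=3ms: DENY
  req#9 t=3ms: DENY
  req#10 t=3ms: DENY
  req#11 t=3ms: DENY
  req#12 t=3ms: DENY
  req#13 t=3ms: DENY
  req#14 t=3ms: DENY
  req#15 t=3ms: DENY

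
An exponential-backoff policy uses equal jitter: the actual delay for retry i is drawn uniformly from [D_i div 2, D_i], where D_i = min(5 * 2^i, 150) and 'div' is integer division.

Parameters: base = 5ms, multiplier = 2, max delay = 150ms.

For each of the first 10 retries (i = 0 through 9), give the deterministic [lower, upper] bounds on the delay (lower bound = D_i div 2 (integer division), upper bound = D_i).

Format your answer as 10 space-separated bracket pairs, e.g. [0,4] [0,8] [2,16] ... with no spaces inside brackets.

Computing bounds per retry:
  i=0: D_i=min(5*2^0,150)=5, bounds=[2,5]
  i=1: D_i=min(5*2^1,150)=10, bounds=[5,10]
  i=2: D_i=min(5*2^2,150)=20, bounds=[10,20]
  i=3: D_i=min(5*2^3,150)=40, bounds=[20,40]
  i=4: D_i=min(5*2^4,150)=80, bounds=[40,80]
  i=5: D_i=min(5*2^5,150)=150, bounds=[75,150]
  i=6: D_i=min(5*2^6,150)=150, bounds=[75,150]
  i=7: D_i=min(5*2^7,150)=150, bounds=[75,150]
  i=8: D_i=min(5*2^8,150)=150, bounds=[75,150]
  i=9: D_i=min(5*2^9,150)=150, bounds=[75,150]

Answer: [2,5] [5,10] [10,20] [20,40] [40,80] [75,150] [75,150] [75,150] [75,150] [75,150]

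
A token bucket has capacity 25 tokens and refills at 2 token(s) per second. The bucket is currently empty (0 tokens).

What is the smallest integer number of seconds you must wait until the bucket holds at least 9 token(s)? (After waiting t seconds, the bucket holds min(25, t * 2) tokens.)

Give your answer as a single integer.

Need t * 2 >= 9, so t >= 9/2.
Smallest integer t = ceil(9/2) = 5.

Answer: 5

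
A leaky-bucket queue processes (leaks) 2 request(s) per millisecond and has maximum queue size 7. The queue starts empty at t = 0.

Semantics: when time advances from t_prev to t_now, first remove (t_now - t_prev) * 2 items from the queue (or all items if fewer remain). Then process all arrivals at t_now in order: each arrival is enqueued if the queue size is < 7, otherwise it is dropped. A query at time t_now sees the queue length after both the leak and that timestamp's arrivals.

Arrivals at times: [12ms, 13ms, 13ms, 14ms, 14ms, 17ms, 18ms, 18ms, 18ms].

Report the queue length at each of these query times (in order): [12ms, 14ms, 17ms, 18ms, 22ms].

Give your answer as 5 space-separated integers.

Answer: 1 2 1 3 0

Derivation:
Queue lengths at query times:
  query t=12ms: backlog = 1
  query t=14ms: backlog = 2
  query t=17ms: backlog = 1
  query t=18ms: backlog = 3
  query t=22ms: backlog = 0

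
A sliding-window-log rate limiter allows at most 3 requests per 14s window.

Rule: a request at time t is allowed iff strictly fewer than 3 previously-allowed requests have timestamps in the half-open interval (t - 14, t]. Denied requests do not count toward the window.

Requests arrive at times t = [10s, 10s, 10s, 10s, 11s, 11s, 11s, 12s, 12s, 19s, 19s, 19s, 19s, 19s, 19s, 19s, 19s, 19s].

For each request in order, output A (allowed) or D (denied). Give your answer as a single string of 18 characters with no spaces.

Tracking allowed requests in the window:
  req#1 t=10s: ALLOW
  req#2 t=10s: ALLOW
  req#3 t=10s: ALLOW
  req#4 t=10s: DENY
  req#5 t=11s: DENY
  req#6 t=11s: DENY
  req#7 t=11s: DENY
  req#8 t=12s: DENY
  req#9 t=12s: DENY
  req#10 t=19s: DENY
  req#11 t=19s: DENY
  req#12 t=19s: DENY
  req#13 t=19s: DENY
  req#14 t=19s: DENY
  req#15 t=19s: DENY
  req#16 t=19s: DENY
  req#17 t=19s: DENY
  req#18 t=19s: DENY

Answer: AAADDDDDDDDDDDDDDD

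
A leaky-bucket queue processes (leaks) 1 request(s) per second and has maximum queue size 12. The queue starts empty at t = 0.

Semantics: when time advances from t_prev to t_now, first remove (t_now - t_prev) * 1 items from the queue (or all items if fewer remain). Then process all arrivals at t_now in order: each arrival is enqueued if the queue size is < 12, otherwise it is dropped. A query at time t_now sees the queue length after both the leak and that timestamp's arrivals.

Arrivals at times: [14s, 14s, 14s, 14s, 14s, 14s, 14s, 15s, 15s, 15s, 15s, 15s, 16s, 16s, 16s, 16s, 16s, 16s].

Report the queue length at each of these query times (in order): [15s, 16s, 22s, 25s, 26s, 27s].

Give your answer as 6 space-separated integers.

Answer: 11 12 6 3 2 1

Derivation:
Queue lengths at query times:
  query t=15s: backlog = 11
  query t=16s: backlog = 12
  query t=22s: backlog = 6
  query t=25s: backlog = 3
  query t=26s: backlog = 2
  query t=27s: backlog = 1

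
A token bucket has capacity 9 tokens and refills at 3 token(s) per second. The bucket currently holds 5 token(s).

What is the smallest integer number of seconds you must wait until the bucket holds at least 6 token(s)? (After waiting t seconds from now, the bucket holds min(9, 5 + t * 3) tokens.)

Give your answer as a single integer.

Answer: 1

Derivation:
Need 5 + t * 3 >= 6, so t >= 1/3.
Smallest integer t = ceil(1/3) = 1.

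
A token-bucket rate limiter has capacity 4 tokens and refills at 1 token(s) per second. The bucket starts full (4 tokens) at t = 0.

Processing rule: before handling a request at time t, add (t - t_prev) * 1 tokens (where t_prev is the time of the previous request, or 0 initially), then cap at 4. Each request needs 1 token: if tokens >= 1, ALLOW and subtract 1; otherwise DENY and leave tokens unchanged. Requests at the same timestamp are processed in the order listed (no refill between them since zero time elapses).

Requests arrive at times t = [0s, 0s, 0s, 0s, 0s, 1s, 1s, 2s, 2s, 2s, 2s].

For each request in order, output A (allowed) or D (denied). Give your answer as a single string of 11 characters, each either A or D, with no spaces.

Simulating step by step:
  req#1 t=0s: ALLOW
  req#2 t=0s: ALLOW
  req#3 t=0s: ALLOW
  req#4 t=0s: ALLOW
  req#5 t=0s: DENY
  req#6 t=1s: ALLOW
  req#7 t=1s: DENY
  req#8 t=2s: ALLOW
  req#9 t=2s: DENY
  req#10 t=2s: DENY
  req#11 t=2s: DENY

Answer: AAAADADADDD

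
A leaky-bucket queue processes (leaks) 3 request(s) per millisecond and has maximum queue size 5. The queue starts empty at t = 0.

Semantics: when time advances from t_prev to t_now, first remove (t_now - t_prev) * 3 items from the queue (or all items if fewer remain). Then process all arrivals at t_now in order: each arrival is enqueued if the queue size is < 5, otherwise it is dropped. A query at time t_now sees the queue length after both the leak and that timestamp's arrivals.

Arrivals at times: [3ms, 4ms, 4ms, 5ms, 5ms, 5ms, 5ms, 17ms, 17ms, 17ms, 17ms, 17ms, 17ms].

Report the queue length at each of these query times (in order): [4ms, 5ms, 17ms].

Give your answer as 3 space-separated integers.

Answer: 2 4 5

Derivation:
Queue lengths at query times:
  query t=4ms: backlog = 2
  query t=5ms: backlog = 4
  query t=17ms: backlog = 5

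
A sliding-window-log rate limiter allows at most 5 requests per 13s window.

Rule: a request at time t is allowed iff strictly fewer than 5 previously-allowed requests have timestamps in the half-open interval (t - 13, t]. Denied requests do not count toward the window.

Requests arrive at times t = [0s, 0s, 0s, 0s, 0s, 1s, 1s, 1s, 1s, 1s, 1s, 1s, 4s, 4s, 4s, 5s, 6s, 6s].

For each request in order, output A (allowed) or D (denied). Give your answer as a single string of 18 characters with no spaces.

Answer: AAAAADDDDDDDDDDDDD

Derivation:
Tracking allowed requests in the window:
  req#1 t=0s: ALLOW
  req#2 t=0s: ALLOW
  req#3 t=0s: ALLOW
  req#4 t=0s: ALLOW
  req#5 t=0s: ALLOW
  req#6 t=1s: DENY
  req#7 t=1s: DENY
  req#8 t=1s: DENY
  req#9 t=1s: DENY
  req#10 t=1s: DENY
  req#11 t=1s: DENY
  req#12 t=1s: DENY
  req#13 t=4s: DENY
  req#14 t=4s: DENY
  req#15 t=4s: DENY
  req#16 t=5s: DENY
  req#17 t=6s: DENY
  req#18 t=6s: DENY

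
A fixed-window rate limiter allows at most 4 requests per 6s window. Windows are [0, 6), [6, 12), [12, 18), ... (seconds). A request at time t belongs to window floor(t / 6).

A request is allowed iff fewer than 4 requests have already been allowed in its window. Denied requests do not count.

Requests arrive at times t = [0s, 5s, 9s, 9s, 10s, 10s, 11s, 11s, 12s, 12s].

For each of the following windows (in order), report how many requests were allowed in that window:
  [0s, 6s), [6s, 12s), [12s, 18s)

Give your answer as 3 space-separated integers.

Processing requests:
  req#1 t=0s (window 0): ALLOW
  req#2 t=5s (window 0): ALLOW
  req#3 t=9s (window 1): ALLOW
  req#4 t=9s (window 1): ALLOW
  req#5 t=10s (window 1): ALLOW
  req#6 t=10s (window 1): ALLOW
  req#7 t=11s (window 1): DENY
  req#8 t=11s (window 1): DENY
  req#9 t=12s (window 2): ALLOW
  req#10 t=12s (window 2): ALLOW

Allowed counts by window: 2 4 2

Answer: 2 4 2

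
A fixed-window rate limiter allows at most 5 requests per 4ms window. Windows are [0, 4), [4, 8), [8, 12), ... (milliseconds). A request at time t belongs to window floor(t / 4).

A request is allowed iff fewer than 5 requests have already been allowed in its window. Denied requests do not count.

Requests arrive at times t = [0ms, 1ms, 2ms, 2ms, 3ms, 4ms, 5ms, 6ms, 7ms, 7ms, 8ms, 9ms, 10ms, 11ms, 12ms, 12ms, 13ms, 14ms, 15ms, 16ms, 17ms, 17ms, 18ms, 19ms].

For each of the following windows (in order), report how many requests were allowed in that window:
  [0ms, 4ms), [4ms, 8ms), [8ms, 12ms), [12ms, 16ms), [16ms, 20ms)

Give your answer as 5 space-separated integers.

Processing requests:
  req#1 t=0ms (window 0): ALLOW
  req#2 t=1ms (window 0): ALLOW
  req#3 t=2ms (window 0): ALLOW
  req#4 t=2ms (window 0): ALLOW
  req#5 t=3ms (window 0): ALLOW
  req#6 t=4ms (window 1): ALLOW
  req#7 t=5ms (window 1): ALLOW
  req#8 t=6ms (window 1): ALLOW
  req#9 t=7ms (window 1): ALLOW
  req#10 t=7ms (window 1): ALLOW
  req#11 t=8ms (window 2): ALLOW
  req#12 t=9ms (window 2): ALLOW
  req#13 t=10ms (window 2): ALLOW
  req#14 t=11ms (window 2): ALLOW
  req#15 t=12ms (window 3): ALLOW
  req#16 t=12ms (window 3): ALLOW
  req#17 t=13ms (window 3): ALLOW
  req#18 t=14ms (window 3): ALLOW
  req#19 t=15ms (window 3): ALLOW
  req#20 t=16ms (window 4): ALLOW
  req#21 t=17ms (window 4): ALLOW
  req#22 t=17ms (window 4): ALLOW
  req#23 t=18ms (window 4): ALLOW
  req#24 t=19ms (window 4): ALLOW

Allowed counts by window: 5 5 4 5 5

Answer: 5 5 4 5 5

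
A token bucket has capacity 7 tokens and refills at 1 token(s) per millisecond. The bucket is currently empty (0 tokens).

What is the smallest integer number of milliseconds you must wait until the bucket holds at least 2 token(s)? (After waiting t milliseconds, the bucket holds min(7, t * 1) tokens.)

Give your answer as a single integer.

Need t * 1 >= 2, so t >= 2/1.
Smallest integer t = ceil(2/1) = 2.

Answer: 2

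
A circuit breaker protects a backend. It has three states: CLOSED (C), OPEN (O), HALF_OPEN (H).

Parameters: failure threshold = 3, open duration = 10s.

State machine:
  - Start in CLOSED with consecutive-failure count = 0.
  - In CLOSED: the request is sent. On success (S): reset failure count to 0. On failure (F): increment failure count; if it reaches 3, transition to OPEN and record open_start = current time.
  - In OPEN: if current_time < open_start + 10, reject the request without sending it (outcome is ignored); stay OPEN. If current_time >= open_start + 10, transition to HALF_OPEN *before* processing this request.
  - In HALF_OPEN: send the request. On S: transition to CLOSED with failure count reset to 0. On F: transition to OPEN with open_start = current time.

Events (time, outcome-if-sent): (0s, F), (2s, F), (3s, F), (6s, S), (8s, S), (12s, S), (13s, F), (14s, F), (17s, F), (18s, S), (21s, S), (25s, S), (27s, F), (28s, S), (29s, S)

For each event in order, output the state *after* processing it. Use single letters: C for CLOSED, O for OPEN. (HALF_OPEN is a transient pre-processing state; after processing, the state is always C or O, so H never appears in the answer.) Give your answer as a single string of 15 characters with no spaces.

Answer: CCOOOOOOOOOCCCC

Derivation:
State after each event:
  event#1 t=0s outcome=F: state=CLOSED
  event#2 t=2s outcome=F: state=CLOSED
  event#3 t=3s outcome=F: state=OPEN
  event#4 t=6s outcome=S: state=OPEN
  event#5 t=8s outcome=S: state=OPEN
  event#6 t=12s outcome=S: state=OPEN
  event#7 t=13s outcome=F: state=OPEN
  event#8 t=14s outcome=F: state=OPEN
  event#9 t=17s outcome=F: state=OPEN
  event#10 t=18s outcome=S: state=OPEN
  event#11 t=21s outcome=S: state=OPEN
  event#12 t=25s outcome=S: state=CLOSED
  event#13 t=27s outcome=F: state=CLOSED
  event#14 t=28s outcome=S: state=CLOSED
  event#15 t=29s outcome=S: state=CLOSED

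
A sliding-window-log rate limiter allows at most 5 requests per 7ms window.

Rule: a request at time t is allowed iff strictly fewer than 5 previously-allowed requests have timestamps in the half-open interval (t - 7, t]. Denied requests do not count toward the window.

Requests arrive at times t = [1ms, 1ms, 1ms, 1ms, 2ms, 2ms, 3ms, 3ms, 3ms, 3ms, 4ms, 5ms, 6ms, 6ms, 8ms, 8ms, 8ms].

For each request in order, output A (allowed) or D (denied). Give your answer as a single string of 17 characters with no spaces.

Tracking allowed requests in the window:
  req#1 t=1ms: ALLOW
  req#2 t=1ms: ALLOW
  req#3 t=1ms: ALLOW
  req#4 t=1ms: ALLOW
  req#5 t=2ms: ALLOW
  req#6 t=2ms: DENY
  req#7 t=3ms: DENY
  req#8 t=3ms: DENY
  req#9 t=3ms: DENY
  req#10 t=3ms: DENY
  req#11 t=4ms: DENY
  req#12 t=5ms: DENY
  req#13 t=6ms: DENY
  req#14 t=6ms: DENY
  req#15 t=8ms: ALLOW
  req#16 t=8ms: ALLOW
  req#17 t=8ms: ALLOW

Answer: AAAAADDDDDDDDDAAA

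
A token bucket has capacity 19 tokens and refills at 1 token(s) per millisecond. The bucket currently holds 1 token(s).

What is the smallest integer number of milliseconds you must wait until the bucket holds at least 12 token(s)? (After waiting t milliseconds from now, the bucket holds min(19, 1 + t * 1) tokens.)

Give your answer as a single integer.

Need 1 + t * 1 >= 12, so t >= 11/1.
Smallest integer t = ceil(11/1) = 11.

Answer: 11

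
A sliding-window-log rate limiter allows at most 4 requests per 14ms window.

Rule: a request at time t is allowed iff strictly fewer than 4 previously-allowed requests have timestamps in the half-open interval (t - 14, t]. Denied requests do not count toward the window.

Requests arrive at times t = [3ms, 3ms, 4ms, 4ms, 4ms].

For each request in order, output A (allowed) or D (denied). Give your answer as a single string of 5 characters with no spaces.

Tracking allowed requests in the window:
  req#1 t=3ms: ALLOW
  req#2 t=3ms: ALLOW
  req#3 t=4ms: ALLOW
  req#4 t=4ms: ALLOW
  req#5 t=4ms: DENY

Answer: AAAAD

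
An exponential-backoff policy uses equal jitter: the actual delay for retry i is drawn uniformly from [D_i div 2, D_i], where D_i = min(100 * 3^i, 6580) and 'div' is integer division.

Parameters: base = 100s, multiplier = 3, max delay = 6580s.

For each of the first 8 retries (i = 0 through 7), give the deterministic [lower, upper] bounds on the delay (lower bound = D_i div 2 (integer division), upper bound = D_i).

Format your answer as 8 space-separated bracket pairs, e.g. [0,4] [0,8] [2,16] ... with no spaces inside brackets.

Computing bounds per retry:
  i=0: D_i=min(100*3^0,6580)=100, bounds=[50,100]
  i=1: D_i=min(100*3^1,6580)=300, bounds=[150,300]
  i=2: D_i=min(100*3^2,6580)=900, bounds=[450,900]
  i=3: D_i=min(100*3^3,6580)=2700, bounds=[1350,2700]
  i=4: D_i=min(100*3^4,6580)=6580, bounds=[3290,6580]
  i=5: D_i=min(100*3^5,6580)=6580, bounds=[3290,6580]
  i=6: D_i=min(100*3^6,6580)=6580, bounds=[3290,6580]
  i=7: D_i=min(100*3^7,6580)=6580, bounds=[3290,6580]

Answer: [50,100] [150,300] [450,900] [1350,2700] [3290,6580] [3290,6580] [3290,6580] [3290,6580]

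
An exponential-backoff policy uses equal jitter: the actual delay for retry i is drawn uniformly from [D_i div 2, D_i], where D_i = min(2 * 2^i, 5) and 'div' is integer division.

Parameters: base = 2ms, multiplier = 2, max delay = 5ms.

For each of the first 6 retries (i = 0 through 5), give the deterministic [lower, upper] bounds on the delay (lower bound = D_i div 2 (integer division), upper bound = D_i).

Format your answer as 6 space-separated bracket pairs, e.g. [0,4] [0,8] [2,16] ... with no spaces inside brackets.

Computing bounds per retry:
  i=0: D_i=min(2*2^0,5)=2, bounds=[1,2]
  i=1: D_i=min(2*2^1,5)=4, bounds=[2,4]
  i=2: D_i=min(2*2^2,5)=5, bounds=[2,5]
  i=3: D_i=min(2*2^3,5)=5, bounds=[2,5]
  i=4: D_i=min(2*2^4,5)=5, bounds=[2,5]
  i=5: D_i=min(2*2^5,5)=5, bounds=[2,5]

Answer: [1,2] [2,4] [2,5] [2,5] [2,5] [2,5]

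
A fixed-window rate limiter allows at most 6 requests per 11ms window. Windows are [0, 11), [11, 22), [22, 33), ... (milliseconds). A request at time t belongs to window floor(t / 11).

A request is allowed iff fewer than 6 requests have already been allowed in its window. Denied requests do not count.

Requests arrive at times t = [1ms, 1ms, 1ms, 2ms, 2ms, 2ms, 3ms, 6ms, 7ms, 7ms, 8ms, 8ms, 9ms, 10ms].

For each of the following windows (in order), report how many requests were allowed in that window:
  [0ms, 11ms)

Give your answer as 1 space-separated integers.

Processing requests:
  req#1 t=1ms (window 0): ALLOW
  req#2 t=1ms (window 0): ALLOW
  req#3 t=1ms (window 0): ALLOW
  req#4 t=2ms (window 0): ALLOW
  req#5 t=2ms (window 0): ALLOW
  req#6 t=2ms (window 0): ALLOW
  req#7 t=3ms (window 0): DENY
  req#8 t=6ms (window 0): DENY
  req#9 t=7ms (window 0): DENY
  req#10 t=7ms (window 0): DENY
  req#11 t=8ms (window 0): DENY
  req#12 t=8ms (window 0): DENY
  req#13 t=9ms (window 0): DENY
  req#14 t=10ms (window 0): DENY

Allowed counts by window: 6

Answer: 6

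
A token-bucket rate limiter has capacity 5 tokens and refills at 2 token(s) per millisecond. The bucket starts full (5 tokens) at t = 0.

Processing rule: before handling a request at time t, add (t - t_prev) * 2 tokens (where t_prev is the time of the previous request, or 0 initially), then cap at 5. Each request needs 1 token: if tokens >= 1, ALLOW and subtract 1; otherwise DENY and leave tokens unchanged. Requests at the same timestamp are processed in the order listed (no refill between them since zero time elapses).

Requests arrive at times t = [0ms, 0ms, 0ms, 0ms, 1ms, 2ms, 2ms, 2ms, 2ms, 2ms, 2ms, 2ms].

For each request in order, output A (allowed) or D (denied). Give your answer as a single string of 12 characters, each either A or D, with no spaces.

Answer: AAAAAAAAADDD

Derivation:
Simulating step by step:
  req#1 t=0ms: ALLOW
  req#2 t=0ms: ALLOW
  req#3 t=0ms: ALLOW
  req#4 t=0ms: ALLOW
  req#5 t=1ms: ALLOW
  req#6 t=2ms: ALLOW
  req#7 t=2ms: ALLOW
  req#8 t=2ms: ALLOW
  req#9 t=2ms: ALLOW
  req#10 t=2ms: DENY
  req#11 t=2ms: DENY
  req#12 t=2ms: DENY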